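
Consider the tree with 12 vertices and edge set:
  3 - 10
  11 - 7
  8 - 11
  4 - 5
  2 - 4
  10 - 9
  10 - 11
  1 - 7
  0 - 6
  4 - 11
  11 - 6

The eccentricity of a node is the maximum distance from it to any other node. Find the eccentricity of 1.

Distances from 1 peak at 4, attained at 0 (5, 2, 9, 3 also at distance 4).
1–7–11–6–0

4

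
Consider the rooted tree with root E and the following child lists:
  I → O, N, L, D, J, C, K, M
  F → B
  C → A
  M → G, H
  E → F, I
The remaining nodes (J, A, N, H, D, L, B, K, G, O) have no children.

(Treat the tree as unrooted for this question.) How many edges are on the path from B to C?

4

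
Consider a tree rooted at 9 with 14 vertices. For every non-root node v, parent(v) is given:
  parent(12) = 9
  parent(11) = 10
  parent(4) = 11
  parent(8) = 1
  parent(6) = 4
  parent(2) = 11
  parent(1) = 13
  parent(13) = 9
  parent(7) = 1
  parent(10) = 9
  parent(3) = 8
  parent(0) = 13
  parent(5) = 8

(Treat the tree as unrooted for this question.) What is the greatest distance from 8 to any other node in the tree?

Distances from 8 peak at 7, attained at 6.
8 – 1 – 13 – 9 – 10 – 11 – 4 – 6

7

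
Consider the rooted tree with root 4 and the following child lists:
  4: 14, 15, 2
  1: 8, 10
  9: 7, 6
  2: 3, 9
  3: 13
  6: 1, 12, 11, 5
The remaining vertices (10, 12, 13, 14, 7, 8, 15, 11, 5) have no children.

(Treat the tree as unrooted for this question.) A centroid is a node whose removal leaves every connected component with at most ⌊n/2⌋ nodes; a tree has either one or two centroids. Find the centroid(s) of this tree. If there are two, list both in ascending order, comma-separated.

9

Delete 9: the remaining components have sizes 7, 6, 1. Max 7 ≤ 7, so 9 is a centroid.
No neighbour of 9 does as well, so 9 is the unique centroid.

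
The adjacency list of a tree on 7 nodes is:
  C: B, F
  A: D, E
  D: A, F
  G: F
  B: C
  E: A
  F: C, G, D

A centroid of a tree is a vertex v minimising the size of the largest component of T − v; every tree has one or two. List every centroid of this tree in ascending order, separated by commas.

If F is removed the pieces have sizes 3, 2, 1, all ≤ ⌊7/2⌋ = 3.
Every other node leaves some component of size > 3, so the centroid is unique.

F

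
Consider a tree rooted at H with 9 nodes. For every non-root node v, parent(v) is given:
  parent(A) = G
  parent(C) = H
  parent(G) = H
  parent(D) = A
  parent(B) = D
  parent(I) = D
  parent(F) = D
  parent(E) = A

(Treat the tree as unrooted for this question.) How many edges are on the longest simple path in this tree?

A longest path is C - H - G - A - D - B, with 5 edges.

5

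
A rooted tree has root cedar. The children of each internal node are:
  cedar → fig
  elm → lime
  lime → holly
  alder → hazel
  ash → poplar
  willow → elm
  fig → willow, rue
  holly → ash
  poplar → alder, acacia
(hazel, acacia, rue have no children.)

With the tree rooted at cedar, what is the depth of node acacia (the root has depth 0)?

8

cedar–fig–willow–elm–lime–holly–ash–poplar–acacia — 8 edges.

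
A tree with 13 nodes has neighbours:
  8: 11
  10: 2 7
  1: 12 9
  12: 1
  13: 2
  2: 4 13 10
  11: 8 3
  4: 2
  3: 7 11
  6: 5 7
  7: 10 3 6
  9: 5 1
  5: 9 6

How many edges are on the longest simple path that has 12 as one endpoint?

Distances from 12 peak at 8, attained at 8 (4, 13 also at distance 8).
12–1–9–5–6–7–3–11–8

8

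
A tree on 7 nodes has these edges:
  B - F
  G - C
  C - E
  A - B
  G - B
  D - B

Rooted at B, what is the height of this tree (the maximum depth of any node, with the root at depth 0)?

A deepest node is E, reached by B → G → C → E.
That path has 3 edges, so the height is 3.

3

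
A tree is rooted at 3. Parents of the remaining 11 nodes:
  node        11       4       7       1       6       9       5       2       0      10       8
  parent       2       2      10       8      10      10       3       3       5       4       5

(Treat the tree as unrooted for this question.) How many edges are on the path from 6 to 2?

3

Walking from 6: 6–10–4–2. Length 3.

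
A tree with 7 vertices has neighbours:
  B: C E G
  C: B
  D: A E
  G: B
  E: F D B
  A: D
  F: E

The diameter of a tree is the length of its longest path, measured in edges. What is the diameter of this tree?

4

Starting from C, a farthest node is A at distance 4.
One longest path: C - B - E - D - A.
So the diameter is 4.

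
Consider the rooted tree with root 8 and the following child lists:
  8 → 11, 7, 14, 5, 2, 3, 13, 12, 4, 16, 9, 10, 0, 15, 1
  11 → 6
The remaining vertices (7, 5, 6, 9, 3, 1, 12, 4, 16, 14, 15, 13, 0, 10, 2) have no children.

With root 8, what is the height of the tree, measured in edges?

2

The longest root-to-leaf path is 8 → 11 → 6 (2 edges).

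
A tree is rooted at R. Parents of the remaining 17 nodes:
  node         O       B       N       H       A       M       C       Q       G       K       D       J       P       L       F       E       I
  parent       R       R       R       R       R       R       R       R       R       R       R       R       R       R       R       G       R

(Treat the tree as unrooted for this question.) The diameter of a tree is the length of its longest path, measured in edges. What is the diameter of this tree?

3

Starting from E, a farthest node is Q at distance 3.
One longest path: E–G–R–Q.
So the diameter is 3.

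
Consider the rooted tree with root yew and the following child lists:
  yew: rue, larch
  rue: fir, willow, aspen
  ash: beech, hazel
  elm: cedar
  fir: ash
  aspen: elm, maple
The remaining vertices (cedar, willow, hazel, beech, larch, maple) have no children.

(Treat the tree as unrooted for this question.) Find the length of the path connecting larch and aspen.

3

Walking from larch: larch–yew–rue–aspen. Length 3.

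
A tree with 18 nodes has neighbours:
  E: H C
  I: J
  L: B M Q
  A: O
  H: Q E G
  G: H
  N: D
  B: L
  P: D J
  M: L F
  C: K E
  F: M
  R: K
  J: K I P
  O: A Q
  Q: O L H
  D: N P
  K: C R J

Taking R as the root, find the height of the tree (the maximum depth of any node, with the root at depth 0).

The longest root-to-leaf path is R-K-C-E-H-Q-L-M-F (8 edges).

8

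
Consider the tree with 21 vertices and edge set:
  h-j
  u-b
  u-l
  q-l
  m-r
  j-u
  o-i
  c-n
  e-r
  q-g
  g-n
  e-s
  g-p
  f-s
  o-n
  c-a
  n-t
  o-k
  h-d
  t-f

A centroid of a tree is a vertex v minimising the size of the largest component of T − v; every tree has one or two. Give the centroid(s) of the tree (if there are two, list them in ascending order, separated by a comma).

Delete n: the remaining components have sizes 9, 6, 3, 2. Max 9 ≤ 10, so n is a centroid.
No neighbour of n does as well, so n is the unique centroid.

n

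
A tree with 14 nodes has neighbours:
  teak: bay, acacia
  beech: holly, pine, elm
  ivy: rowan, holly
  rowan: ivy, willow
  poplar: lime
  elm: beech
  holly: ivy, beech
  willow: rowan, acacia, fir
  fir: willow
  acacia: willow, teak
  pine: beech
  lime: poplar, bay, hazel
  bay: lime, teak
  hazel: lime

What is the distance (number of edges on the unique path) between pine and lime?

9

Walking from pine: pine – beech – holly – ivy – rowan – willow – acacia – teak – bay – lime. Length 9.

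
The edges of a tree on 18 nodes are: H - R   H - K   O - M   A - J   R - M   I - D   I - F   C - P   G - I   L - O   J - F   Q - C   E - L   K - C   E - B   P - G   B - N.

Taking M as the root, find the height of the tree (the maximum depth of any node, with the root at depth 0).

10

A sits deepest: M–R–H–K–C–P–G–I–F–J–A — 10 edges from the root.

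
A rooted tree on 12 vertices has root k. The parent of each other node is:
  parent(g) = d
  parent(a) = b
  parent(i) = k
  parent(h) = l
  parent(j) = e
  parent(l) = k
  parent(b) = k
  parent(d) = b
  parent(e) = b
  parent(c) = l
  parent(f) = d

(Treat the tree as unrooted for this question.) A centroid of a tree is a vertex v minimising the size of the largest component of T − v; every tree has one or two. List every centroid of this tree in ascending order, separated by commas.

b

If b is removed the pieces have sizes 5, 3, 2, 1, all ≤ ⌊12/2⌋ = 6.
No neighbour of b does as well, so b is the unique centroid.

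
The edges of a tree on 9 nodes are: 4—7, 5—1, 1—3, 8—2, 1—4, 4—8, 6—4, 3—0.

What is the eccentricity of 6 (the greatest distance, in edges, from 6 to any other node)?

Distances from 6 peak at 4, attained at 0.
6-4-1-3-0

4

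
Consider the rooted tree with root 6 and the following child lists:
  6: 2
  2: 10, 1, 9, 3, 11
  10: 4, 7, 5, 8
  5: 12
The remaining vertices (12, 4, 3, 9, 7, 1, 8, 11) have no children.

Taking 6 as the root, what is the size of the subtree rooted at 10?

6

Descendants of 10 (including itself): 10, 5, 4, 8, 7, 12. That's 6.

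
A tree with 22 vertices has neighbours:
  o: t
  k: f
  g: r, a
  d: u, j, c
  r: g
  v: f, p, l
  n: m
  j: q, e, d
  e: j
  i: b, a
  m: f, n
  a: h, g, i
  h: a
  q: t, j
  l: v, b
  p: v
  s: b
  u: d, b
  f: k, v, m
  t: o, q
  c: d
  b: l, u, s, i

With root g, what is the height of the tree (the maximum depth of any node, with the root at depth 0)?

9

o sits deepest: g-a-i-b-u-d-j-q-t-o — 9 edges from the root.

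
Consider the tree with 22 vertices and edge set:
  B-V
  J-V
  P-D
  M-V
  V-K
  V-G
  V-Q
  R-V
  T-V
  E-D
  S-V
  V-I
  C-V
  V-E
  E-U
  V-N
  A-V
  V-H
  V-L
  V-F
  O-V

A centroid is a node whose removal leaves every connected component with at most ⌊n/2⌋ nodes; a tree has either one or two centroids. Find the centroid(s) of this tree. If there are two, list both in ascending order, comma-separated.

V

Delete V: the remaining components have sizes 4, 1, 1, 1, 1, 1, 1, 1, 1, 1, 1, 1, 1, 1, 1, 1, 1, 1. Max 4 ≤ 11, so V is a centroid.
Every other node leaves some component of size > 11, so the centroid is unique.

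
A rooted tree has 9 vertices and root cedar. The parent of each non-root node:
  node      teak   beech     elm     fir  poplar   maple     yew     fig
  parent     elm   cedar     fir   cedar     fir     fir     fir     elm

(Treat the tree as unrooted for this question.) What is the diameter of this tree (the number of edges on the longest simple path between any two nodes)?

4

Starting from beech, a farthest node is fig at distance 4.
One longest path: beech - cedar - fir - elm - fig.
So the diameter is 4.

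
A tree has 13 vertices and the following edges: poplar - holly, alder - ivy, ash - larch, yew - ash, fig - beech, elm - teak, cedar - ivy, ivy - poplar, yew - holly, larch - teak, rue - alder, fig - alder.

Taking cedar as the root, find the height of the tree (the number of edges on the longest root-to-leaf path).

The longest root-to-leaf path is cedar–ivy–poplar–holly–yew–ash–larch–teak–elm (8 edges).

8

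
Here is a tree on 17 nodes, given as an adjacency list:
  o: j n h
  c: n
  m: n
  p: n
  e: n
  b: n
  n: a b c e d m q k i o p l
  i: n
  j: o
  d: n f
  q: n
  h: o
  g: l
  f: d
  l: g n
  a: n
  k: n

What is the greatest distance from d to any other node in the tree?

3

The node farthest from d is h (g, j also at distance 3), via d–n–o–h — 3 edges.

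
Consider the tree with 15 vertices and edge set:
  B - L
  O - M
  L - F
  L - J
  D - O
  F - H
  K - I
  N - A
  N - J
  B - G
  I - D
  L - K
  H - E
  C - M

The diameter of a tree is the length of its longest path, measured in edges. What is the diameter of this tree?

9

Starting from C, a farthest node is A at distance 9.
One longest path: C – M – O – D – I – K – L – J – N – A.
So the diameter is 9.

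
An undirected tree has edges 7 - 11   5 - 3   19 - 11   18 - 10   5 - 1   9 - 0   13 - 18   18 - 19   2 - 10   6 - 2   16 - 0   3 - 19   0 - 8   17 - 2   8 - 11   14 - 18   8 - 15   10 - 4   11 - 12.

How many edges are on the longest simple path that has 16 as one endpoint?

8

Distances from 16 peak at 8, attained at 17 (6 also at distance 8).
16–0–8–11–19–18–10–2–17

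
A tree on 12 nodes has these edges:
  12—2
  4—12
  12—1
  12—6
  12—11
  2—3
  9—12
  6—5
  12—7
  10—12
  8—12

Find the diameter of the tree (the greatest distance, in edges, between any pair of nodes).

4

BFS from 3 reaches 5 last, at distance 4; BFS from 5 confirms no node is farther.
Path: 3–2–12–6–5.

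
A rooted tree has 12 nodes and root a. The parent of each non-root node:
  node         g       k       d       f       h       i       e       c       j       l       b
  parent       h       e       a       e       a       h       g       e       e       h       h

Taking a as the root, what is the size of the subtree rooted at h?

10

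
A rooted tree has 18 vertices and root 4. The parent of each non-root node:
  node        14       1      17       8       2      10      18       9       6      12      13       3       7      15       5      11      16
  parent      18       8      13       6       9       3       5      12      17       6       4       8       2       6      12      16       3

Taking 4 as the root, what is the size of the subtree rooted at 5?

3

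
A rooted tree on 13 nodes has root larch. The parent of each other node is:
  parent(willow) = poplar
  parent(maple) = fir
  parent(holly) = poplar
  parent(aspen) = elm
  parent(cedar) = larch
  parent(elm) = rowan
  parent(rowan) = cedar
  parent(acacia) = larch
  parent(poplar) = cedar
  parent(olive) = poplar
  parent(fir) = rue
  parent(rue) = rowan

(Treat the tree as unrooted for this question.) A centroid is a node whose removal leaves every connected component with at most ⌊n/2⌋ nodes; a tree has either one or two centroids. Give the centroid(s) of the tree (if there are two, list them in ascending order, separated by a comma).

If cedar is removed the pieces have sizes 6, 4, 2, all ≤ ⌊13/2⌋ = 6.
Every other node leaves some component of size > 6, so the centroid is unique.

cedar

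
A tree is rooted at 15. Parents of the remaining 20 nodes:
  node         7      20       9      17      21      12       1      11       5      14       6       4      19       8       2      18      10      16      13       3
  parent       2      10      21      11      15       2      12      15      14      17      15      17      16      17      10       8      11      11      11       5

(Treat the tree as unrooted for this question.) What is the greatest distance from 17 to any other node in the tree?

Distances from 17 peak at 5, attained at 1.
17–11–10–2–12–1

5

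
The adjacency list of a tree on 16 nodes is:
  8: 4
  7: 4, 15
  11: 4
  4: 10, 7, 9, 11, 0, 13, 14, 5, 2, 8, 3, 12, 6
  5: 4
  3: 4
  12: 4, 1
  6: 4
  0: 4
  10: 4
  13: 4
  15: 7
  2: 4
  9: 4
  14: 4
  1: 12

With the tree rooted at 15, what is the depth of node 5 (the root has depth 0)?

3

Climbing from 5 to the root: 5–4–7–15. That's 3 steps.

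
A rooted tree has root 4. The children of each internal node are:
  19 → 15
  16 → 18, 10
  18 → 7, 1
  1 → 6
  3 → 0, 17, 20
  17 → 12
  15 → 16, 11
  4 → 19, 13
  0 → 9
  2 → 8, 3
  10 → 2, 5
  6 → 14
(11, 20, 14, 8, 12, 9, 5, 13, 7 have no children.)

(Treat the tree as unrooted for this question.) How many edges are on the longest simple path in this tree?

BFS from 14 reaches 12 last, at distance 9; BFS from 12 confirms no node is farther.
Path: 14 – 6 – 1 – 18 – 16 – 10 – 2 – 3 – 17 – 12.

9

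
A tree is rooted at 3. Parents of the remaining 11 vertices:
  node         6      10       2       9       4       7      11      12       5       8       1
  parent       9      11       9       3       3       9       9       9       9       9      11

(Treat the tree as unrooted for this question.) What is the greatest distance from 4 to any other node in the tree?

4

A farthest node from 4 is 1 (10 also at distance 4).
The path 4 – 3 – 9 – 11 – 1 has 4 edges.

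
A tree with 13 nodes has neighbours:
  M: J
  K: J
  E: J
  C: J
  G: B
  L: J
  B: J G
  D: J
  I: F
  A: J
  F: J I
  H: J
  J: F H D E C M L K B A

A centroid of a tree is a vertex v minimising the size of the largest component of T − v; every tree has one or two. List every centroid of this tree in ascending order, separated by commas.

If J is removed the pieces have sizes 2, 2, 1, 1, 1, 1, 1, 1, 1, 1, all ≤ ⌊13/2⌋ = 6.
No neighbour of J does as well, so J is the unique centroid.

J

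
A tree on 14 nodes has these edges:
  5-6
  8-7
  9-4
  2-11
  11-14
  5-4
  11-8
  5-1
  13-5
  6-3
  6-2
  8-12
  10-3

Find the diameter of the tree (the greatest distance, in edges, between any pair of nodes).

7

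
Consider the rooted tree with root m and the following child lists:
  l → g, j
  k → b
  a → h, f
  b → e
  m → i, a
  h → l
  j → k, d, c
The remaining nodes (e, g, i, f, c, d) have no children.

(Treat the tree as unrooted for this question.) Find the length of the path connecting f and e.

7

Walking from f: f - a - h - l - j - k - b - e. Length 7.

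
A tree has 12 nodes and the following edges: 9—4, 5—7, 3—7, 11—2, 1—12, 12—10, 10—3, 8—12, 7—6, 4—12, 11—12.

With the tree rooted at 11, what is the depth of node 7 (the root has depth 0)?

4

Path from 11 to 7: 11–12–10–3–7, which has 4 edges.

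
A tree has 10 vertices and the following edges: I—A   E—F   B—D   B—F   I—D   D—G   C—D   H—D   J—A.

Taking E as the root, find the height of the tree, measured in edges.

The longest root-to-leaf path is E → F → B → D → I → A → J (6 edges).

6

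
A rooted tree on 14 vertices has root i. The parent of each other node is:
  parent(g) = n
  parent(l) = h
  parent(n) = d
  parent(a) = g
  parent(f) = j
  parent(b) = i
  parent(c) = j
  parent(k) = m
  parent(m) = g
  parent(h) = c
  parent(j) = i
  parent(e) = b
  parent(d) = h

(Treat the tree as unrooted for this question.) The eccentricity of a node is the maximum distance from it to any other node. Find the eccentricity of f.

8

Distances from f peak at 8, attained at k.
f – j – c – h – d – n – g – m – k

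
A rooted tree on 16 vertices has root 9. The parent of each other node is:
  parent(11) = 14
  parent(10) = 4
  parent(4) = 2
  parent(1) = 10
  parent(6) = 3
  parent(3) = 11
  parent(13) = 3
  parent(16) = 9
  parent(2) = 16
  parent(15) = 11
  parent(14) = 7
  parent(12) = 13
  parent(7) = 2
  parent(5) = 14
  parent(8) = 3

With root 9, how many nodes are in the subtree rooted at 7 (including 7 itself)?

10

The subtree rooted at 7 contains: 7, 14, 11, 5, 3, 15, 8, 6, 13, 12 — 10 nodes.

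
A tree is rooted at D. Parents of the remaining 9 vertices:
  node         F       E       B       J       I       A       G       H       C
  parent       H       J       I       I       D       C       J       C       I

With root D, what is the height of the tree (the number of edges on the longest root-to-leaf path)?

4

The longest root-to-leaf path is D – I – C – H – F (4 edges).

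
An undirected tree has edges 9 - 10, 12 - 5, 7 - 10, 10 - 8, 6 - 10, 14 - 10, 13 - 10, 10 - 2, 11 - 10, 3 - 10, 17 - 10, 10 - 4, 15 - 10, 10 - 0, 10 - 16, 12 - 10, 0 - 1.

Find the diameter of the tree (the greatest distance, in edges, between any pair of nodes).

4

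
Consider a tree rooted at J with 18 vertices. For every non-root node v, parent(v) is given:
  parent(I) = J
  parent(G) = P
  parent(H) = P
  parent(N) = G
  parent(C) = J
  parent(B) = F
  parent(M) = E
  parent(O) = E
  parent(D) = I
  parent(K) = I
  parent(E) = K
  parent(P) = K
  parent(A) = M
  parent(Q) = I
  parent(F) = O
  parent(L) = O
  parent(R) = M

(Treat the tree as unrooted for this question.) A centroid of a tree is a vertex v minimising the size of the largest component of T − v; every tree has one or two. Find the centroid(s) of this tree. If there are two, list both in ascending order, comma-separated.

Removing K splits the tree into components of sizes 8, 5, 4; the largest is 8 ≤ ⌊18/2⌋ = 9.
Every other node leaves some component of size > 9, so the centroid is unique.

K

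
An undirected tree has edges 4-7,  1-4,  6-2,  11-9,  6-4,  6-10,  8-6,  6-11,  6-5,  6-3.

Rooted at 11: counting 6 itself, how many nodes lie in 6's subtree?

9

Descendants of 6 (including itself): 6, 3, 4, 10, 8, 2, 5, 1, 7. That's 9.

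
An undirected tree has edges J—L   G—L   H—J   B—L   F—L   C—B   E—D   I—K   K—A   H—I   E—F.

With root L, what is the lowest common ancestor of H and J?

J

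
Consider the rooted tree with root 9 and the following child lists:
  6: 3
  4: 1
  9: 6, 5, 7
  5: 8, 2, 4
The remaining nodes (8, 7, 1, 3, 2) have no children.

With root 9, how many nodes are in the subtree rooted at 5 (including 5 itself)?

5's subtree: {5, 4, 8, 2, 1}, size 5.

5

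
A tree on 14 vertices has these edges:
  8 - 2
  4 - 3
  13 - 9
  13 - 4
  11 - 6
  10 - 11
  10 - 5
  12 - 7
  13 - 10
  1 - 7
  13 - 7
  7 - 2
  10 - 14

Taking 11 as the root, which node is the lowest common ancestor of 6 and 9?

Ancestors of 6 (toward the root): 6, 11.
Ancestors of 9: 9, 13, 10, 11.
The deepest node appearing in both lists is 11.

11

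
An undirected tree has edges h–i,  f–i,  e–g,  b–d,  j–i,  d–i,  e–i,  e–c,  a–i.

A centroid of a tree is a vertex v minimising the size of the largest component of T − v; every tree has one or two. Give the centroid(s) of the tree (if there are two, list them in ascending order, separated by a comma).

If i is removed the pieces have sizes 3, 2, 1, 1, 1, 1, all ≤ ⌊10/2⌋ = 5.
Every other node leaves some component of size > 5, so the centroid is unique.

i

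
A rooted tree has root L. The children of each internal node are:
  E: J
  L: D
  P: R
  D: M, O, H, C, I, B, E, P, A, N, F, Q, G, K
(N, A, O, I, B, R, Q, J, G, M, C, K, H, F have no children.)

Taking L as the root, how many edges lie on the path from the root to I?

L–D–I — 2 edges.

2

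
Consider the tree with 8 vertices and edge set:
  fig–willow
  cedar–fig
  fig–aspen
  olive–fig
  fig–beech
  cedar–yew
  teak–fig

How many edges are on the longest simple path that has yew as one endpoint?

Distances from yew peak at 3, attained at teak (willow, beech, aspen, olive also at distance 3).
yew – cedar – fig – teak

3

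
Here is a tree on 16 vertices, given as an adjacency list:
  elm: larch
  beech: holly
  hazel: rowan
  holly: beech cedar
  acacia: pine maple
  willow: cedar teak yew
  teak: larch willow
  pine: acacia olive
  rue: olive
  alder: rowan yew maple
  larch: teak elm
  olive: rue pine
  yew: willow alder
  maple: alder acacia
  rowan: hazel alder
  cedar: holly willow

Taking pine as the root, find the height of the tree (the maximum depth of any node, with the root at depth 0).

elm sits deepest: pine – acacia – maple – alder – yew – willow – teak – larch – elm — 8 edges from the root.

8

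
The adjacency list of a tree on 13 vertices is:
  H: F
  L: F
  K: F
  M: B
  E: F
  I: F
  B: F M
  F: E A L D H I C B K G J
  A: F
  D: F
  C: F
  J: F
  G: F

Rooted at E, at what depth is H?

Climbing from H to the root: H – F – E. That's 2 steps.

2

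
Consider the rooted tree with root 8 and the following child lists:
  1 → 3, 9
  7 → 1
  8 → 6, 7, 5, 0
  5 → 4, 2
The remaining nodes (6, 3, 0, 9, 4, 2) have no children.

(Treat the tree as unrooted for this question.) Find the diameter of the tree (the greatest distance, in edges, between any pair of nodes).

5

A longest path is 3 – 1 – 7 – 8 – 5 – 4, with 5 edges.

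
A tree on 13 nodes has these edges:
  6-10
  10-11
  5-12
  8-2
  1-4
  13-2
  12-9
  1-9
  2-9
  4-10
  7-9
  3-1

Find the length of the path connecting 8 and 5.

8–2–9–12–5: 4 edges.

4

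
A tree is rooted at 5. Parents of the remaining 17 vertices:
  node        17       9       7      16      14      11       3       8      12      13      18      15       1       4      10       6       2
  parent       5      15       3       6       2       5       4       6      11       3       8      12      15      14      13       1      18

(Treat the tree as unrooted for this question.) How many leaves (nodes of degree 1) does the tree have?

The leaves are 7, 9, 10, 16, 17.
That is 5 leaves.

5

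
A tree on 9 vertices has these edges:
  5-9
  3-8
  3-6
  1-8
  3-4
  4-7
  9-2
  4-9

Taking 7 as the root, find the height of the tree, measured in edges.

The longest root-to-leaf path is 7–4–3–8–1 (4 edges).

4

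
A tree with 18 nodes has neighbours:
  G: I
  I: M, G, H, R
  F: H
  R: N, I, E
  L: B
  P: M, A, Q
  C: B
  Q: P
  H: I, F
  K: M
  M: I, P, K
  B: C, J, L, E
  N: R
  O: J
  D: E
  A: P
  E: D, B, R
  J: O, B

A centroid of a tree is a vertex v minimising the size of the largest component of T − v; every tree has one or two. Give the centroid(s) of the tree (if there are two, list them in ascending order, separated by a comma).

Removing R splits the tree into components of sizes 9, 7, 1; the largest is 9 ≤ ⌊18/2⌋ = 9.
I is adjacent to R and is also a centroid (the largest component after removing it is likewise 9).

I, R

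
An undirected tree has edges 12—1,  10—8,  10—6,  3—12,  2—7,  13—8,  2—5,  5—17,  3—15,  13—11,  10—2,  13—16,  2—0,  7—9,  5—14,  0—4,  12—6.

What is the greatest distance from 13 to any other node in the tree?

6

The node farthest from 13 is 15, via 13 – 8 – 10 – 6 – 12 – 3 – 15 — 6 edges.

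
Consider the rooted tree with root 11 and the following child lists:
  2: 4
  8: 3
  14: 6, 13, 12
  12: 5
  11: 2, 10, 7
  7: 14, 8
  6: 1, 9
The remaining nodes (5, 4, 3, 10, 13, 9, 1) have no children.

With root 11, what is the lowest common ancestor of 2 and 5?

11

Ancestors of 2 (toward the root): 2, 11.
Ancestors of 5: 5, 12, 14, 7, 11.
The deepest node appearing in both lists is 11.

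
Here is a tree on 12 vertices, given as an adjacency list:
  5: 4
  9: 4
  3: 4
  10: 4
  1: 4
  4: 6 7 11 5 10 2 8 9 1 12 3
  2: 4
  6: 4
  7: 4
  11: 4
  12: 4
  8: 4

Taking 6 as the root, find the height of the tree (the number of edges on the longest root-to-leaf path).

A deepest node is 8, reached by 6–4–8.
That path has 2 edges, so the height is 2.

2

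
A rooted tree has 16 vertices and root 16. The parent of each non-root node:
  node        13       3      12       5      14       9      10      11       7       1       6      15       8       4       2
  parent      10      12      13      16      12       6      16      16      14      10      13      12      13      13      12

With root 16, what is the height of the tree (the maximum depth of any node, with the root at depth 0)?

5

A deepest node is 7, reached by 16–10–13–12–14–7.
That path has 5 edges, so the height is 5.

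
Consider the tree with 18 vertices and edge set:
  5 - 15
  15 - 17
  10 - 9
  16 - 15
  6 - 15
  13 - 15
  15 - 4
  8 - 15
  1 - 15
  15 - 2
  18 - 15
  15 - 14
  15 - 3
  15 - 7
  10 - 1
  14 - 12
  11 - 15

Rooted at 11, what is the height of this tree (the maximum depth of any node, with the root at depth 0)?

9 sits deepest: 11–15–1–10–9 — 4 edges from the root.

4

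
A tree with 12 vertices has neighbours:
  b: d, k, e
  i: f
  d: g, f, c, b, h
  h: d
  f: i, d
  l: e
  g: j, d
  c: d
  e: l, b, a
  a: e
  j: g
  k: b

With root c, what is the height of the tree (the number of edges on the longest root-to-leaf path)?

4

l sits deepest: c-d-b-e-l — 4 edges from the root.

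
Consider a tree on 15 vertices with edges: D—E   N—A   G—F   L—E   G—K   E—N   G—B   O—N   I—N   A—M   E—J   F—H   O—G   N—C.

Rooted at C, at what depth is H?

5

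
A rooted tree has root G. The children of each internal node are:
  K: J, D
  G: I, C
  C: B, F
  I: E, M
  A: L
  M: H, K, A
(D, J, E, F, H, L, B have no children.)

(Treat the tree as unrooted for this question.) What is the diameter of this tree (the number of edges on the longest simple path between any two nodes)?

6

Starting from D, a farthest node is B at distance 6.
One longest path: D – K – M – I – G – C – B.
So the diameter is 6.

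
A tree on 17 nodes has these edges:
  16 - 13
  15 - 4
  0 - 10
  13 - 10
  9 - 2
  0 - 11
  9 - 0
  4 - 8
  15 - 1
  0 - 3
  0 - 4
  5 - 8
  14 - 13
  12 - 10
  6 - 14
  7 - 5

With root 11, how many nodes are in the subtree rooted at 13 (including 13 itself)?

13's subtree: {13, 16, 14, 6}, size 4.

4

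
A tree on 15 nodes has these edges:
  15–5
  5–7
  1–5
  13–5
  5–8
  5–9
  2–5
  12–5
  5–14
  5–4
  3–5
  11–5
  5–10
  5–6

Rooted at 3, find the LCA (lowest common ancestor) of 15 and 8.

5

15's ancestor chain is 15, 5, 3 and 8's is 8, 5, 3; they first meet at 5.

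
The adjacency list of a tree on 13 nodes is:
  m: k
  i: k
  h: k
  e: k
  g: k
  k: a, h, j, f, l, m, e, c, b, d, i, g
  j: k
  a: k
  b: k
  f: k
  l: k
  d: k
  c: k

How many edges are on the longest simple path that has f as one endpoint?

2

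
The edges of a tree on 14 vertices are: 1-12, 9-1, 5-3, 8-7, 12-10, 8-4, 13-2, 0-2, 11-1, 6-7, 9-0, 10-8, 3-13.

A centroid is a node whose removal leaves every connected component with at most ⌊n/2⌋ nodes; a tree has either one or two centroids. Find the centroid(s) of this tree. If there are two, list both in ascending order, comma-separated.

1

Removing 1 splits the tree into components of sizes 6, 6, 1; the largest is 6 ≤ ⌊14/2⌋ = 7.
No neighbour of 1 does as well, so 1 is the unique centroid.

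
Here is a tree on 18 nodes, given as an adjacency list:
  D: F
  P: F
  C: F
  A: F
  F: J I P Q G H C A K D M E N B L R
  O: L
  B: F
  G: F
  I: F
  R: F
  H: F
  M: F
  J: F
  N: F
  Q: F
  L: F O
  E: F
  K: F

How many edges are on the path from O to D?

3

Walking from O: O - L - F - D. Length 3.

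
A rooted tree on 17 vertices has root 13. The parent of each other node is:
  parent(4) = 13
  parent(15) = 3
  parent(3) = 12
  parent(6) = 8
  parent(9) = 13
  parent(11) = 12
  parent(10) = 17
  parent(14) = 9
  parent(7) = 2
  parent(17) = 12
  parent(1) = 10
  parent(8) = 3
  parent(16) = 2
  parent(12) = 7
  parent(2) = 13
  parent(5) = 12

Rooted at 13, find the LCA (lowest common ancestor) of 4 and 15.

4's ancestor chain is 4, 13 and 15's is 15, 3, 12, 7, 2, 13; they first meet at 13.

13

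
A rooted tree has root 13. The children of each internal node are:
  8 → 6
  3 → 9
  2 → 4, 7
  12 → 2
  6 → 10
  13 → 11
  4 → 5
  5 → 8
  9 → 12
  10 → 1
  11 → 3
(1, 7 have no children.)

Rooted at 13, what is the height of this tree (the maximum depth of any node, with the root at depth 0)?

The longest root-to-leaf path is 13 → 11 → 3 → 9 → 12 → 2 → 4 → 5 → 8 → 6 → 10 → 1 (11 edges).

11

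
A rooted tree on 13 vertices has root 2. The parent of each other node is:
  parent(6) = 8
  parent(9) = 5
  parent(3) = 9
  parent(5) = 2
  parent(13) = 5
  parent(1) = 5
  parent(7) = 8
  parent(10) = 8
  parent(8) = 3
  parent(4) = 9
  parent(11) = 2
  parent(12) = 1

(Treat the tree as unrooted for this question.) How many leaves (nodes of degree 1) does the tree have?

7

The leaves are 4, 6, 7, 10, 11, 12, 13.
That is 7 leaves.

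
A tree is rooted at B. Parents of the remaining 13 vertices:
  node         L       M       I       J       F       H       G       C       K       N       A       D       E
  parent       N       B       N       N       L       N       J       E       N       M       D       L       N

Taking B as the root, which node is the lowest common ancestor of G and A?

G's ancestor chain is G, J, N, M, B and A's is A, D, L, N, M, B; they first meet at N.

N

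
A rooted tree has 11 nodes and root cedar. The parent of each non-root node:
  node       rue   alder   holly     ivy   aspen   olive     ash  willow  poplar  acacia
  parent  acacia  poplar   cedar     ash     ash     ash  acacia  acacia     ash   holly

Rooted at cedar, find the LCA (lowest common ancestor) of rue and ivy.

Ancestors of rue (toward the root): rue, acacia, holly, cedar.
Ancestors of ivy: ivy, ash, acacia, holly, cedar.
The deepest node appearing in both lists is acacia.

acacia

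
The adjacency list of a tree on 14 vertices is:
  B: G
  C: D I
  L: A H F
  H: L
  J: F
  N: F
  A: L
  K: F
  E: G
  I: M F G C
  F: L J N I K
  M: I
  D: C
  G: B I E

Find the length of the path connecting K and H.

The path is K–F–L–H, which has 3 edges.

3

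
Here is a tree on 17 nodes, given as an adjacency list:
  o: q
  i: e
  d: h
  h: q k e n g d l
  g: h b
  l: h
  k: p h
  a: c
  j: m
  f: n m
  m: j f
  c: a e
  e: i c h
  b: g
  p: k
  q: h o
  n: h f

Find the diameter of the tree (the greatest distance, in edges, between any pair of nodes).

7

Starting from j, a farthest node is a at distance 7.
One longest path: j–m–f–n–h–e–c–a.
So the diameter is 7.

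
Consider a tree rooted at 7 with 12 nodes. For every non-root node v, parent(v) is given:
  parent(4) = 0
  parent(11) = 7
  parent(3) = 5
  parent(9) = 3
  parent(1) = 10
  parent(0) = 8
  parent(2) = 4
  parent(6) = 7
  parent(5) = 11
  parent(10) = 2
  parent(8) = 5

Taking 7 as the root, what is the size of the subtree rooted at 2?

3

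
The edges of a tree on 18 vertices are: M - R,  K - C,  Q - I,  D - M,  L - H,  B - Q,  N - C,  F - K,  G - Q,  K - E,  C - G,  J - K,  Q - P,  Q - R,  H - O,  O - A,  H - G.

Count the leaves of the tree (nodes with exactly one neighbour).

Degree-1 nodes: A, B, D, E, F, I, J, L, N, P — 10 of them.

10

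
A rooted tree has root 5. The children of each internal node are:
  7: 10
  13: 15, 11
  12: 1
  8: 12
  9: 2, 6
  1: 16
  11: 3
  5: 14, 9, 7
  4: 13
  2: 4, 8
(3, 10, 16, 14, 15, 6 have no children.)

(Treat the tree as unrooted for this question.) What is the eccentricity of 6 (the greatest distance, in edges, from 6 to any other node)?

6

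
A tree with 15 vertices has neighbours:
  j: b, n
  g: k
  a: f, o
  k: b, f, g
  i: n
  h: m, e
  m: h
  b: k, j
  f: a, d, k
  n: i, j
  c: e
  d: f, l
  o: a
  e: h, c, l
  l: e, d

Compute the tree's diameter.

10

Starting from m, a farthest node is i at distance 10.
One longest path: m - h - e - l - d - f - k - b - j - n - i.
So the diameter is 10.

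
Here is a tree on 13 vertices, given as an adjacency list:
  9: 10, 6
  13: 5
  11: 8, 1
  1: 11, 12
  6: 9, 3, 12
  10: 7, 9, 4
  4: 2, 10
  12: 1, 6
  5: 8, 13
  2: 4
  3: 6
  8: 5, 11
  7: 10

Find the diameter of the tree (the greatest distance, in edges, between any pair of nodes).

BFS from 2 reaches 13 last, at distance 10; BFS from 13 confirms no node is farther.
Path: 2–4–10–9–6–12–1–11–8–5–13.

10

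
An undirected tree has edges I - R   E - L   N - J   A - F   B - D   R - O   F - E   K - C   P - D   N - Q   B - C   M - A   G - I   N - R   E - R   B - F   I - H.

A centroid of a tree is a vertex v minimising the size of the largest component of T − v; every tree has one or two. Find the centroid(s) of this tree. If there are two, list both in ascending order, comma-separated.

Removing E splits the tree into components of sizes 8, 8, 1; the largest is 8 ≤ ⌊18/2⌋ = 9.
No neighbour of E does as well, so E is the unique centroid.

E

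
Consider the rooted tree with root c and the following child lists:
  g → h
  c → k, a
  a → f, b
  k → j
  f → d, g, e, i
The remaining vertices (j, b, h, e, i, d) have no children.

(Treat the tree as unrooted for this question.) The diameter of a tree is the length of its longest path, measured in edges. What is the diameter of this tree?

6

A longest path is h-g-f-a-c-k-j, with 6 edges.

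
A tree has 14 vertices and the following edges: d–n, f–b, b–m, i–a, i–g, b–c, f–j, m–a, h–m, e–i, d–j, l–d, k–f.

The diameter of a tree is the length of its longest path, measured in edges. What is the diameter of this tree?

8

BFS from e reaches l last, at distance 8; BFS from l confirms no node is farther.
Path: e-i-a-m-b-f-j-d-l.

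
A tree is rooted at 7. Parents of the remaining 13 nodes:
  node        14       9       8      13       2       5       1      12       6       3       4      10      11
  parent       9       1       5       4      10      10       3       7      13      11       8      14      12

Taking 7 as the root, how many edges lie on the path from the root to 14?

6

Path from 7 to 14: 7 → 12 → 11 → 3 → 1 → 9 → 14, which has 6 edges.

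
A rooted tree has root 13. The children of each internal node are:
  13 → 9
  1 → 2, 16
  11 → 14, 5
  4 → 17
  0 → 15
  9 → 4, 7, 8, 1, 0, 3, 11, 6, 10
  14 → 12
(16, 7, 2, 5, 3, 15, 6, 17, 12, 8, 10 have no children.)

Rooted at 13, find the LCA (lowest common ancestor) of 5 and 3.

5's ancestor chain is 5, 11, 9, 13 and 3's is 3, 9, 13; they first meet at 9.

9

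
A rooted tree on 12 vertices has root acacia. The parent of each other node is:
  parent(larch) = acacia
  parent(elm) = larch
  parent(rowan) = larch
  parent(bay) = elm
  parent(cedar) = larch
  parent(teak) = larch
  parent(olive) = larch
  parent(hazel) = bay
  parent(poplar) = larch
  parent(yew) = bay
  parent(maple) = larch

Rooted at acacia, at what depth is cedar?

2

Climbing from cedar to the root: cedar – larch – acacia. That's 2 steps.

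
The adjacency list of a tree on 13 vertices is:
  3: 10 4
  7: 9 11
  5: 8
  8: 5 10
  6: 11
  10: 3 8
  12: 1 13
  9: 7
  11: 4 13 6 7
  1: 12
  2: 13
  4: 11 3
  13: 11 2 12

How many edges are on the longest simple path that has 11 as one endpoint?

5

Distances from 11 peak at 5, attained at 5.
11–4–3–10–8–5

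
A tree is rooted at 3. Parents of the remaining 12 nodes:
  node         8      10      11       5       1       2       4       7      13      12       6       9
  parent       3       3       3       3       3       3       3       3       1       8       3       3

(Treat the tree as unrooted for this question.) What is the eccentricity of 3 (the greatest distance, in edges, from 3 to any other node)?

2

The node farthest from 3 is 12 (13 also at distance 2), via 3–8–12 — 2 edges.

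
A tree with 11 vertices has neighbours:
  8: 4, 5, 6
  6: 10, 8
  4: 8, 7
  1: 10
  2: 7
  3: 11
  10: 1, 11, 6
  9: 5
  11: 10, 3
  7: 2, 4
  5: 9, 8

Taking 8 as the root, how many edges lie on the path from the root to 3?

Path from 8 to 3: 8 → 6 → 10 → 11 → 3, which has 4 edges.

4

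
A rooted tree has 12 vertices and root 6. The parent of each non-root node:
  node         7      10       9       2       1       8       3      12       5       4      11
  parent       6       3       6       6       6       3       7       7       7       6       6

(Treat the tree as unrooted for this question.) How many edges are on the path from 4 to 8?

4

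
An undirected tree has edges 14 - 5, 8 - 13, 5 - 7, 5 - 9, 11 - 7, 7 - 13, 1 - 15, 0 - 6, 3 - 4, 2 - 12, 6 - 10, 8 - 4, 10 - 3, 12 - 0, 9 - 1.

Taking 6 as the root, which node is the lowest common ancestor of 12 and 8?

Path 12→root: 12 0 6; path 8→root: 8 4 3 10 6.
First common node: 6.

6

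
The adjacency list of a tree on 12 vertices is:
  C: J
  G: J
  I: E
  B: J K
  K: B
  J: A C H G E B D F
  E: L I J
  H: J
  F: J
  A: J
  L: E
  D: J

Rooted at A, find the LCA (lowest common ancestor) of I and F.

I's ancestor chain is I, E, J, A and F's is F, J, A; they first meet at J.

J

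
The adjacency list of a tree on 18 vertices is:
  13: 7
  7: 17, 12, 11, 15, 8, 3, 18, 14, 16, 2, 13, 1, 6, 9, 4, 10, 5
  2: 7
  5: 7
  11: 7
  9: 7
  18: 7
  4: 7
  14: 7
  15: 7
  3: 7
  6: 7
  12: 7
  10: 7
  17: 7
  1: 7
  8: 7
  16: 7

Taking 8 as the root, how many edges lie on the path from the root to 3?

2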